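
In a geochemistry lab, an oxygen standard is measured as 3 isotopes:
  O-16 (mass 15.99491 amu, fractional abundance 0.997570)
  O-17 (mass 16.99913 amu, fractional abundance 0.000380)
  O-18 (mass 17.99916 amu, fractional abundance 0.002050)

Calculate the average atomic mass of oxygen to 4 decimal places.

15.9994 amu

Ar = Σ fᵢ·mᵢ = 0.997570 × 15.99491 + 0.000380 × 16.99913 + 0.002050 × 17.99916
= 15.956042 + 0.006460 + 0.036898 = 15.999400 amu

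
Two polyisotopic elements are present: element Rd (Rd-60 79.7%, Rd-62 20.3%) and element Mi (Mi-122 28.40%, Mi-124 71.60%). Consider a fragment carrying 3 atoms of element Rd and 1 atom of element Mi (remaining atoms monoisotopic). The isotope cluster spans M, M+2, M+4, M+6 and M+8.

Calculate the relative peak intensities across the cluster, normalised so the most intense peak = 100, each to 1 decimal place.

30.4 : 100.0 : 64.6 : 15.4 : 1.3

Element Rd pattern (n=3): 0.50626157 : 0.38684228 : 0.09853072 : 0.00836543
Element Mi pattern (n=1): 0.2840 : 0.7160
Convolve the two distributions (both contribute in 2-u steps):
  M: 0.50626157×0.2840 = 0.143778
  M+2: 0.50626157×0.7160 + 0.38684228×0.2840 = 0.472346
  M+4: 0.38684228×0.7160 + 0.09853072×0.2840 = 0.304962
  M+6: 0.09853072×0.7160 + 0.00836543×0.2840 = 0.072924
  M+8: 0.00836543×0.7160 = 0.005990
Scale to base peak (0.472346) = 100: 30.4 : 100.0 : 64.6 : 15.4 : 1.3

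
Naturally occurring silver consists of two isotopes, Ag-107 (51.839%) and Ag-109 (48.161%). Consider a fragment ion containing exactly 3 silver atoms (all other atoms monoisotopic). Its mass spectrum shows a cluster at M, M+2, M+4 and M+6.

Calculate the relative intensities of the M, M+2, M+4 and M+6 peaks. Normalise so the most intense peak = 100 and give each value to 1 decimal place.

35.9 : 100.0 : 92.9 : 28.8

Expanding (0.51839 + 0.48161)^3:
P(M) = 0.51839^3 = 0.139306
P(M+2) = 3 × 0.51839^2 × 0.48161^1 = 0.388267
P(M+4) = 3 × 0.51839^1 × 0.48161^2 = 0.360719
P(M+6) = 0.48161^3 = 0.111709
The M+2 peak is largest (0.388267); scaling to 100 gives 35.9 : 100.0 : 92.9 : 28.8.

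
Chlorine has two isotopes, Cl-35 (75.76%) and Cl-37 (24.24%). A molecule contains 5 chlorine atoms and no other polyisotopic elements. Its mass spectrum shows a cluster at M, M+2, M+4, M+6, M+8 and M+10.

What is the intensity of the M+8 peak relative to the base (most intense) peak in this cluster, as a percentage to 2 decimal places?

(0.7576 + 0.2424)^5 gives M 0.2496, M+2 0.3993, M+4 0.2555, M+6 0.0817, M+8 0.0131, M+10 0.0008; the largest is M+2.
P(M+2) = C(5,1) × 0.7576^4 × 0.2424^1 = 5 × 0.32942751 × 0.2424 = 0.399266 (base)
P(M+8) = C(5,4) × 0.7576^1 × 0.2424^4 = 5 × 0.7576 × 0.00345247 = 0.013078
Relative intensity = 0.013078 / 0.399266 × 100 = 3.28

3.28%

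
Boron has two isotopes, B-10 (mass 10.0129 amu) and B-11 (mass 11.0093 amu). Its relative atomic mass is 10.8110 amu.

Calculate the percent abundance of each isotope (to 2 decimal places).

Let x be the fractional abundance of B-10; then B-11 has abundance 1 − x.
10.0129·x + 11.0093·(1 − x) = 10.8110
(10.0129 − 11.0093)·x = 10.8110 − 11.0093
x = -0.1983 / -0.9964 = 0.19902 → 19.90% B-10, 80.10% B-11.

B-10: 19.90%, B-11: 80.10%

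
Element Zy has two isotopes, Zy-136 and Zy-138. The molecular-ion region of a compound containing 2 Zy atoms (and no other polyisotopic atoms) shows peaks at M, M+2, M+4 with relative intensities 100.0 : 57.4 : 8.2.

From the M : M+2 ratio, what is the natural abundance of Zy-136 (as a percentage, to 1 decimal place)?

77.7%

Write p for the Zy-136 fraction. I(M+2)/I(M) = [C(2,1)·p^1·(1−p)] / p^2 = 2·(1−p)/p = 57.4/100.0 = 0.5740
(1−p)/p = 0.5740/2 = 0.2870  ⇒  p = 1/(1 + 0.2870) = 0.7770
Zy-136: 77.7%, Zy-138: 22.3%.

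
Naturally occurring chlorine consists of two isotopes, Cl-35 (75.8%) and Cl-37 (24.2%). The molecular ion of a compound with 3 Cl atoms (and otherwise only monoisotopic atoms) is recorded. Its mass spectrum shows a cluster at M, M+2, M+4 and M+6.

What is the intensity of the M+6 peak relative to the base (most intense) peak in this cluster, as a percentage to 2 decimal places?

3.25%

(0.758 + 0.242)^3 gives M 0.4355, M+2 0.4171, M+4 0.1332, M+6 0.0142; the largest is M.
P(M) = C(3,0) × 0.758^3 × 0.242^0 = 1 × 0.43551951 × 1.0000 = 0.435520 (base)
P(M+6) = C(3,3) × 0.758^0 × 0.242^3 = 1 × 1.0000 × 0.01417249 = 0.014172
Relative intensity = 0.014172 / 0.435520 × 100 = 3.25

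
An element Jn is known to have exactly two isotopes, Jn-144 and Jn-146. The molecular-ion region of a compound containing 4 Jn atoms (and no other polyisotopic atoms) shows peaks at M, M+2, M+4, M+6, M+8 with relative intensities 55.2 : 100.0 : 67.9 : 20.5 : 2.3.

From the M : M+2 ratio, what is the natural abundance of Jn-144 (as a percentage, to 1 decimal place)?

68.8%

If p is the fraction of Jn that is Jn-144, then I(M+2)/I(M) = [C(4,1)·p^3·(1−p)] / p^4 = 4·(1−p)/p = 100.0/55.2 = 1.8116
(1−p)/p = 1.8116/4 = 0.4529  ⇒  p = 1/(1 + 0.4529) = 0.6883
Jn-144: 68.8%, Jn-146: 31.2%.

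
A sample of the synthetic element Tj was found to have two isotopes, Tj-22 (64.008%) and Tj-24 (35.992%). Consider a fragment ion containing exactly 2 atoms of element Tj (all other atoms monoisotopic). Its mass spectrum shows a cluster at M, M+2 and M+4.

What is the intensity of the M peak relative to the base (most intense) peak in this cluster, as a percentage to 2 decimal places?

88.92%

Term probabilities: M 0.4097, M+2 0.4608, M+4 0.1295. Base peak = M+2.
P(M+2) = C(2,1) × 0.64008^1 × 0.35992^1 = 2 × 0.64008 × 0.35992 = 0.460755 (base)
P(M) = C(2,0) × 0.64008^2 × 0.35992^0 = 1 × 0.40970241 × 1.0000 = 0.409702
Relative intensity = 0.409702 / 0.460755 × 100 = 88.92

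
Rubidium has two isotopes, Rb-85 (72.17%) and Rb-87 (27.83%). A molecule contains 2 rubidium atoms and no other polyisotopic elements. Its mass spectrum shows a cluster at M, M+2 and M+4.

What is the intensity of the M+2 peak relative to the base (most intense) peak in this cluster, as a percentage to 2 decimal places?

Binomial terms of (0.7217 + 0.2783)^2: M 0.5209, M+2 0.4017, M+4 0.0775 → M is the base peak.
P(M) = C(2,0) × 0.7217^2 × 0.2783^0 = 1 × 0.52085089 × 1.0000 = 0.520851 (base)
P(M+2) = C(2,1) × 0.7217^1 × 0.2783^1 = 2 × 0.7217 × 0.2783 = 0.401698
Relative intensity = 0.401698 / 0.520851 × 100 = 77.12

77.12%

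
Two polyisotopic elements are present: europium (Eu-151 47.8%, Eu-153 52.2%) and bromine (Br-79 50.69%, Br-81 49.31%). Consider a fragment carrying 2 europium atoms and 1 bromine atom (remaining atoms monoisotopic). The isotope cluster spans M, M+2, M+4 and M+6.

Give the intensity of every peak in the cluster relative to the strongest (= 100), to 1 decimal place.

Europium pattern (n=2): 0.228484 : 0.499032 : 0.272484
Bromine pattern (n=1): 0.5069 : 0.4931
Convolve the two distributions (both contribute in 2-u steps):
  M: 0.228484×0.5069 = 0.115819
  M+2: 0.228484×0.4931 + 0.499032×0.5069 = 0.365625
  M+4: 0.499032×0.4931 + 0.272484×0.5069 = 0.384195
  M+6: 0.272484×0.4931 = 0.134362
Scale to base peak (0.384195) = 100: 30.1 : 95.2 : 100.0 : 35.0

30.1 : 95.2 : 100.0 : 35.0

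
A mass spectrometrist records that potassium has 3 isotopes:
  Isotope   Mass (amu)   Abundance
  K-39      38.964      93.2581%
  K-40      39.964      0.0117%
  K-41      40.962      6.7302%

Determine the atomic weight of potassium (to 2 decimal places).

39.10 amu

Weight each isotope mass by its fractional abundance: 0.932581 × 38.964 + 0.000117 × 39.964 + 0.067302 × 40.962
= 36.3371 + 0.0047 + 2.7568 = 39.0986 amu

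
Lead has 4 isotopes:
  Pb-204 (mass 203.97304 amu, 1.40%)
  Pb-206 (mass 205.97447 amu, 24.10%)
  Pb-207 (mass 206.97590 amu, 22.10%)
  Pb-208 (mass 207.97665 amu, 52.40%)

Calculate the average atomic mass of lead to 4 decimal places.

Ar = Σ fᵢ·mᵢ = 0.0140 × 203.97304 + 0.2410 × 205.97447 + 0.2210 × 206.97590 + 0.5240 × 207.97665
= 2.855623 + 49.639847 + 45.741674 + 108.979765 = 207.216909 amu

207.2169 amu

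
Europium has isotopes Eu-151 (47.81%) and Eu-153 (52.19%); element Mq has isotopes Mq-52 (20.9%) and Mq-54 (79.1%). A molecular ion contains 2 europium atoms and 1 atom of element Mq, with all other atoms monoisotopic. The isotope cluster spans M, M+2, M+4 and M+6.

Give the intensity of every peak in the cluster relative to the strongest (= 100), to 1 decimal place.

10.6 : 63.1 : 100.0 : 47.7

Europium pattern (n=2): 0.22857961 : 0.49904078 : 0.27237961
Element Mq pattern (n=1): 0.2090 : 0.7910
Convolve the two distributions (both contribute in 2-u steps):
  M: 0.22857961×0.2090 = 0.047773
  M+2: 0.22857961×0.7910 + 0.49904078×0.2090 = 0.285106
  M+4: 0.49904078×0.7910 + 0.27237961×0.2090 = 0.451669
  M+6: 0.27237961×0.7910 = 0.215452
Scale to base peak (0.451669) = 100: 10.6 : 63.1 : 100.0 : 47.7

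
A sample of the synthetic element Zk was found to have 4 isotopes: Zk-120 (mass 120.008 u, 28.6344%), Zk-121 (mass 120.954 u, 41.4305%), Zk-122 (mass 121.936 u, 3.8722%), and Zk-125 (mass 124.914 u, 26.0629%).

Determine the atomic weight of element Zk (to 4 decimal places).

Average mass = Σ (abundance × isotope mass) = 0.286344 × 120.008 + 0.414305 × 120.954 + 0.038722 × 121.936 + 0.260629 × 124.914
= 34.36357 + 50.11185 + 4.72161 + 32.55621 = 121.75324 u

121.7532 u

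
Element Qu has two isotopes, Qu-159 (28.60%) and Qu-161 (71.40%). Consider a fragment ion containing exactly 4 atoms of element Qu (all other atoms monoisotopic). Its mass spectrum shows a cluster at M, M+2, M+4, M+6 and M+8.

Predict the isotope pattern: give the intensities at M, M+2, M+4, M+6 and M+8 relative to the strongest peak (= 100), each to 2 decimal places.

1.61 : 16.04 : 60.08 : 100.00 : 62.41

Expanding (0.2860 + 0.7140)^4:
P(M) = 0.2860^4 = 0.006691
P(M+2) = 4 × 0.2860^3 × 0.7140^1 = 0.066812
P(M+4) = 6 × 0.2860^2 × 0.7140^2 = 0.250196
P(M+6) = 4 × 0.2860^1 × 0.7140^3 = 0.416410
P(M+8) = 0.7140^4 = 0.259892
The M+6 peak is largest (0.416410); scaling to 100 gives 1.61 : 16.04 : 60.08 : 100.00 : 62.41.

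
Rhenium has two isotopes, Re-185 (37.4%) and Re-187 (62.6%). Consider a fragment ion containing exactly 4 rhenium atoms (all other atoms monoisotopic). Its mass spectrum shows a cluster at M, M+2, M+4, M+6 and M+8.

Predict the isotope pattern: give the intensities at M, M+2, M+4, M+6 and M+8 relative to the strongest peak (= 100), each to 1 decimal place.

5.3 : 35.7 : 89.6 : 100.0 : 41.8

The 4 Re atoms are independent, so intensities follow the terms of (0.374 + 0.626)^4.
P(M) = 0.374^4 = 0.019565
P(M+2) = 4 × 0.374^3 × 0.626^1 = 0.130993
P(M+4) = 6 × 0.374^2 × 0.626^2 = 0.328884
P(M+6) = 4 × 0.374^1 × 0.626^3 = 0.366990
P(M+8) = 0.626^4 = 0.153567
The M+6 peak is largest (0.366990); scaling to 100 gives 5.3 : 35.7 : 89.6 : 100.0 : 41.8.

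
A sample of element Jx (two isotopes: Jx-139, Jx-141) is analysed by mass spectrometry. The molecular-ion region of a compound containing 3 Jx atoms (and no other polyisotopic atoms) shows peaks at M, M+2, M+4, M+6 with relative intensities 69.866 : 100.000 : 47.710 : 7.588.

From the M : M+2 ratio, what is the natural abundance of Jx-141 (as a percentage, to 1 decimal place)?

If p is the fraction of Jx that is Jx-139, then I(M+2)/I(M) = [C(3,1)·p^2·(1−p)] / p^3 = 3·(1−p)/p = 100.000/69.866 = 1.4313
(1−p)/p = 1.4313/3 = 0.4771  ⇒  p = 1/(1 + 0.4771) = 0.6770
Jx-139: 67.7%, Jx-141: 32.3%.

32.3%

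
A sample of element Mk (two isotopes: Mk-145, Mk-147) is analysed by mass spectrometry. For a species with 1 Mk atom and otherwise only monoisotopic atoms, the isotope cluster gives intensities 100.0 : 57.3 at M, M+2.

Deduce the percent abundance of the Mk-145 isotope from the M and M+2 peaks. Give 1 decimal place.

If p is the fraction of Mk that is Mk-145, then I(M+2)/I(M) = [C(1,1)·p^0·(1−p)] / p^1 = 1·(1−p)/p = 57.3/100.0 = 0.5730
(1−p)/p = 0.5730/1 = 0.5730  ⇒  p = 1/(1 + 0.5730) = 0.6357
Mk-145: 63.6%, Mk-147: 36.4%.

63.6%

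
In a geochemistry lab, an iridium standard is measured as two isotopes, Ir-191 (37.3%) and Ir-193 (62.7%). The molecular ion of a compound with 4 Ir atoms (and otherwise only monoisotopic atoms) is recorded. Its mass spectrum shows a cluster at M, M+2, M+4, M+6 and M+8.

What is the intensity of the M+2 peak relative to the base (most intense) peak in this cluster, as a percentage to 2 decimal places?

Binomial terms of (0.373 + 0.627)^4: M 0.0194, M+2 0.1302, M+4 0.3282, M+6 0.3678, M+8 0.1546 → M+6 is the base peak.
P(M+6) = C(4,3) × 0.373^1 × 0.627^3 = 4 × 0.3730 × 0.24649188 = 0.367766 (base)
P(M+2) = C(4,1) × 0.373^3 × 0.627^1 = 4 × 0.05189512 × 0.6270 = 0.130153
Relative intensity = 0.130153 / 0.367766 × 100 = 35.39

35.39%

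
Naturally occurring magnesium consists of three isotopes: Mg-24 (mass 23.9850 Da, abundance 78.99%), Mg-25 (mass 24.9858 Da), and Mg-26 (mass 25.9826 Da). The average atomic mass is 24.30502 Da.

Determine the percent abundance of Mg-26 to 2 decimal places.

Let x and y be the fractions of Mg-25 and Mg-26. Then x + y = 1 − 0.7899 = 0.2101 and 24.9858x + 25.9826y = 24.30502 − 0.7899×23.9850 = 5.3592685.
Substituting: 24.9858x + 25.9826(0.2101 − x) = 5.3592685
(24.9858 − 25.9826)x = -0.09967576  ⇒  x = 0.10000, y = 0.11010
Mg-25: 10.00%, Mg-26: 11.01%.

11.01%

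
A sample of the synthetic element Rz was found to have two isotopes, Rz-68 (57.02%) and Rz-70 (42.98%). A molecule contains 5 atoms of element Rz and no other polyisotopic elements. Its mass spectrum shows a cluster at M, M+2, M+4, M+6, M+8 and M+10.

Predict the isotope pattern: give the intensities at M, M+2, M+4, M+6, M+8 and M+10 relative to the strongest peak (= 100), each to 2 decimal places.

Expanding (0.5702 + 0.4298)^5:
P(M) = 0.5702^5 = 0.060275
P(M+2) = 5 × 0.5702^4 × 0.4298^1 = 0.227167
P(M+4) = 10 × 0.5702^3 × 0.4298^2 = 0.342464
P(M+6) = 10 × 0.5702^2 × 0.4298^3 = 0.258139
P(M+8) = 5 × 0.5702^1 × 0.4298^4 = 0.097289
P(M+10) = 0.4298^5 = 0.014667
The M+4 peak is largest (0.342464); scaling to 100 gives 17.60 : 66.33 : 100.00 : 75.38 : 28.41 : 4.28.

17.60 : 66.33 : 100.00 : 75.38 : 28.41 : 4.28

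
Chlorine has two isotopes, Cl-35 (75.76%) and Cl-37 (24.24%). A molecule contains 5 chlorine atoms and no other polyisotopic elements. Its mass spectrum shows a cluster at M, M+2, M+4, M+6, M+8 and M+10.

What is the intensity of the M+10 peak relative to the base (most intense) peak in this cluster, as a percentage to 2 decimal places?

(0.7576 + 0.2424)^5 gives M 0.2496, M+2 0.3993, M+4 0.2555, M+6 0.0817, M+8 0.0131, M+10 0.0008; the largest is M+2.
P(M+2) = C(5,1) × 0.7576^4 × 0.2424^1 = 5 × 0.32942751 × 0.2424 = 0.399266 (base)
P(M+10) = C(5,5) × 0.7576^0 × 0.2424^5 = 1 × 1.0000 × 0.00083688 = 0.000837
Relative intensity = 0.000837 / 0.399266 × 100 = 0.21

0.21%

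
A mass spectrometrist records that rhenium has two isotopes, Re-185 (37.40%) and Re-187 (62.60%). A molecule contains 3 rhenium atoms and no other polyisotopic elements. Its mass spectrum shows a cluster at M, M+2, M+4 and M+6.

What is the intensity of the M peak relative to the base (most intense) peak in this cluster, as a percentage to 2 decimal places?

11.90%

(0.3740 + 0.6260)^3 gives M 0.0523, M+2 0.2627, M+4 0.4397, M+6 0.2453; the largest is M+4.
P(M+4) = C(3,2) × 0.3740^1 × 0.6260^2 = 3 × 0.3740 × 0.391876 = 0.439685 (base)
P(M) = C(3,0) × 0.3740^3 × 0.6260^0 = 1 × 0.05231362 × 1.0000 = 0.052314
Relative intensity = 0.052314 / 0.439685 × 100 = 11.90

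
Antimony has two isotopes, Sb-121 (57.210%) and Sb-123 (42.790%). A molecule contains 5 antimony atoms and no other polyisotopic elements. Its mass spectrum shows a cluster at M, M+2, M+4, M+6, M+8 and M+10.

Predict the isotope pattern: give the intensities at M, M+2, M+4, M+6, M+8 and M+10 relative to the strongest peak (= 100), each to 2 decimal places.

The 5 Sb atoms are independent, so intensities follow the terms of (0.57210 + 0.42790)^5.
P(M) = 0.57210^5 = 0.061286
P(M+2) = 5 × 0.57210^4 × 0.42790^1 = 0.229192
P(M+4) = 10 × 0.57210^3 × 0.42790^2 = 0.342847
P(M+6) = 10 × 0.57210^2 × 0.42790^3 = 0.256431
P(M+8) = 5 × 0.57210^1 × 0.42790^4 = 0.095898
P(M+10) = 0.42790^5 = 0.014345
The M+4 peak is largest (0.342847); scaling to 100 gives 17.88 : 66.85 : 100.00 : 74.79 : 27.97 : 4.18.

17.88 : 66.85 : 100.00 : 74.79 : 27.97 : 4.18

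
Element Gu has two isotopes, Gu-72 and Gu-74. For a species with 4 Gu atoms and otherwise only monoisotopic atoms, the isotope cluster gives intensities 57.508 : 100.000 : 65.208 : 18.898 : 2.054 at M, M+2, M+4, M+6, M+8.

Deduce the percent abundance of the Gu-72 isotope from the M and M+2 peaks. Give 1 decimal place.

Write p for the Gu-72 fraction. I(M+2)/I(M) = [C(4,1)·p^3·(1−p)] / p^4 = 4·(1−p)/p = 100.000/57.508 = 1.7389
(1−p)/p = 1.7389/4 = 0.4347  ⇒  p = 1/(1 + 0.4347) = 0.6970
Gu-72: 69.7%, Gu-74: 30.3%.

69.7%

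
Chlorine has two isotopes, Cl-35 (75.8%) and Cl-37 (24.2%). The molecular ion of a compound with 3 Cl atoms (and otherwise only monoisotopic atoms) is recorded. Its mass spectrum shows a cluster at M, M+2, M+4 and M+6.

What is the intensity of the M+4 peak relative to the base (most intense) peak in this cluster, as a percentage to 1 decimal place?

(0.758 + 0.242)^3 gives M 0.4355, M+2 0.4171, M+4 0.1332, M+6 0.0142; the largest is M.
P(M) = C(3,0) × 0.758^3 × 0.242^0 = 1 × 0.43551951 × 1.0000 = 0.435520 (base)
P(M+4) = C(3,2) × 0.758^1 × 0.242^2 = 3 × 0.7580 × 0.058564 = 0.133175
Relative intensity = 0.133175 / 0.435520 × 100 = 30.6

30.6%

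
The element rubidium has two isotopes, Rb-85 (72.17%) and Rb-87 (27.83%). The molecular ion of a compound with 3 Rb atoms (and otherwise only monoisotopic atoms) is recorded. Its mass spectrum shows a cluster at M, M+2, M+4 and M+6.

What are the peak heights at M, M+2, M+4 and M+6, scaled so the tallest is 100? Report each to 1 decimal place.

86.4 : 100.0 : 38.6 : 5.0

Expanding (0.7217 + 0.2783)^3:
P(M) = 0.7217^3 = 0.375898
P(M+2) = 3 × 0.7217^2 × 0.2783^1 = 0.434858
P(M+4) = 3 × 0.7217^1 × 0.2783^2 = 0.167689
P(M+6) = 0.2783^3 = 0.021555
The M+2 peak is largest (0.434858); scaling to 100 gives 86.4 : 100.0 : 38.6 : 5.0.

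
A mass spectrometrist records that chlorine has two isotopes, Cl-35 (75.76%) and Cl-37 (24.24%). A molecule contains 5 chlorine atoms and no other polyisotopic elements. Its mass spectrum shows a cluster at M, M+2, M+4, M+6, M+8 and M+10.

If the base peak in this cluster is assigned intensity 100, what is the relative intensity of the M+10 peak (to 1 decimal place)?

Term probabilities: M 0.2496, M+2 0.3993, M+4 0.2555, M+6 0.0817, M+8 0.0131, M+10 0.0008. Base peak = M+2.
P(M+2) = C(5,1) × 0.7576^4 × 0.2424^1 = 5 × 0.32942751 × 0.2424 = 0.399266 (base)
P(M+10) = C(5,5) × 0.7576^0 × 0.2424^5 = 1 × 1.0000 × 0.00083688 = 0.000837
Relative intensity = 0.000837 / 0.399266 × 100 = 0.2

0.2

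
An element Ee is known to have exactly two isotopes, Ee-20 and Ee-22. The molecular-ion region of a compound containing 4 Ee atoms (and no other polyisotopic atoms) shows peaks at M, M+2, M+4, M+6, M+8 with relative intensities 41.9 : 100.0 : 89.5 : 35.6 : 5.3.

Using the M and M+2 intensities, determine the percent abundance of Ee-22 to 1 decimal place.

37.4%

Let p = fractional abundance of Ee-20. I(M+2)/I(M) = [C(4,1)·p^3·(1−p)] / p^4 = 4·(1−p)/p = 100.0/41.9 = 2.3866
(1−p)/p = 2.3866/4 = 0.5967  ⇒  p = 1/(1 + 0.5967) = 0.6263
Ee-20: 62.6%, Ee-22: 37.4%.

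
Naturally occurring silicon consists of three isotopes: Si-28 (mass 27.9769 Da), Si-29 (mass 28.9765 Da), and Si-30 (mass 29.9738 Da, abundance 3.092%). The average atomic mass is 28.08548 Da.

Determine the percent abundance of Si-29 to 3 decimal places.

4.685%

The remaining 96.908% is split between Si-28 (fraction x) and Si-29 (fraction 0.96908 − x).
Substituting: 27.9769x + 28.9765(0.96908 − x) = 27.158690104
(27.9769 − 28.9765)x = -0.921856516  ⇒  x = 0.92223, y = 0.04685
Si-28: 92.223%, Si-29: 4.685%.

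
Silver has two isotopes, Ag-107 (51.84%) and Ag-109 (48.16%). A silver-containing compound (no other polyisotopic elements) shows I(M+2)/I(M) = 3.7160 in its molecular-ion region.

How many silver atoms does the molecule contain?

4

With n Ag atoms, P(M+2)/P(M) = C(n,1)·p^(n−1)q / p^n = n·q/p = n · 0.4816/0.5184.
n = 3.7160 × 0.5184/0.4816 = 4.00 ≈ 4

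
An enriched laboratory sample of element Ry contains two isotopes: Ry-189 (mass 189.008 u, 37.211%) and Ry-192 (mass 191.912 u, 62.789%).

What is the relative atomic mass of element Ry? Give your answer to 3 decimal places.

Average mass = Σ (abundance × isotope mass) = 0.37211 × 189.008 + 0.62789 × 191.912
= 70.3318 + 120.4996 = 190.8314 u

190.831 u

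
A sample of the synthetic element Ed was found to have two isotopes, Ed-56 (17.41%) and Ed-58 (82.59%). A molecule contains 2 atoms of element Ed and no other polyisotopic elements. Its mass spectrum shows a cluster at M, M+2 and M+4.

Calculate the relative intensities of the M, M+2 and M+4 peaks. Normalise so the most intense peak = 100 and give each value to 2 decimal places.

4.44 : 42.16 : 100.00

The 2 Ed atoms are independent, so intensities follow the terms of (0.1741 + 0.8259)^2.
P(M) = 0.1741^2 = 0.030311
P(M+2) = 2 × 0.1741^1 × 0.8259^1 = 0.287578
P(M+4) = 0.8259^2 = 0.682111
The M+4 peak is largest (0.682111); scaling to 100 gives 4.44 : 42.16 : 100.00.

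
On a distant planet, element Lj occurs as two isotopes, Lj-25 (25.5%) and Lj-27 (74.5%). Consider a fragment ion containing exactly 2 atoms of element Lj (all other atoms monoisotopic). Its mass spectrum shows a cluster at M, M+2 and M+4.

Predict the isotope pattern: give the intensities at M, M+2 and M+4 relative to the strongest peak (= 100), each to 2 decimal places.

Each Lj atom is independently Lj-25 (p = 0.255) or Lj-27 (q = 0.745); the cluster is the binomial expansion (p + q)^2.
P(M) = 0.255^2 = 0.065025
P(M+2) = 2 × 0.255^1 × 0.745^1 = 0.379950
P(M+4) = 0.745^2 = 0.555025
The M+4 peak is largest (0.555025); scaling to 100 gives 11.72 : 68.46 : 100.00.

11.72 : 68.46 : 100.00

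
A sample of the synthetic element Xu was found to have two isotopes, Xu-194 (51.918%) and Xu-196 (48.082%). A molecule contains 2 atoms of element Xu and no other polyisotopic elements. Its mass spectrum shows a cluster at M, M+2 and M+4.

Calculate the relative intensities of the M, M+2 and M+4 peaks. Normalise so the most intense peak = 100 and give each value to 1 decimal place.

Each Xu atom is independently Xu-194 (p = 0.51918) or Xu-196 (q = 0.48082); the cluster is the binomial expansion (p + q)^2.
P(M) = 0.51918^2 = 0.269548
P(M+2) = 2 × 0.51918^1 × 0.48082^1 = 0.499264
P(M+4) = 0.48082^2 = 0.231188
The M+2 peak is largest (0.499264); scaling to 100 gives 54.0 : 100.0 : 46.3.

54.0 : 100.0 : 46.3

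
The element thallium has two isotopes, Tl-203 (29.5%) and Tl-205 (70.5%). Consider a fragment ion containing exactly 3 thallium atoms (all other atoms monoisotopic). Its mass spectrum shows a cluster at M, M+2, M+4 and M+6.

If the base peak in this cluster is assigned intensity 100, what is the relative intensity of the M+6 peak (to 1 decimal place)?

79.7

(0.295 + 0.705)^3 gives M 0.0257, M+2 0.1841, M+4 0.4399, M+6 0.3504; the largest is M+4.
P(M+4) = C(3,2) × 0.295^1 × 0.705^2 = 3 × 0.2950 × 0.497025 = 0.439867 (base)
P(M+6) = C(3,3) × 0.295^0 × 0.705^3 = 1 × 1.0000 × 0.35040263 = 0.350403
Relative intensity = 0.350403 / 0.439867 × 100 = 79.7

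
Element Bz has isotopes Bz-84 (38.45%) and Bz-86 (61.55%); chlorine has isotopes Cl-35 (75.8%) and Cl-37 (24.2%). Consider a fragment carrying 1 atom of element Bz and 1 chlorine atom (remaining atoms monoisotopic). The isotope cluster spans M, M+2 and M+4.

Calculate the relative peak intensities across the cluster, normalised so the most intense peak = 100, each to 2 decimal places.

52.08 : 100.00 : 26.62

Element Bz pattern (n=1): 0.3845 : 0.6155
Chlorine pattern (n=1): 0.7580 : 0.2420
Convolve the two distributions (both contribute in 2-u steps):
  M: 0.3845×0.7580 = 0.291451
  M+2: 0.3845×0.2420 + 0.6155×0.7580 = 0.559598
  M+4: 0.6155×0.2420 = 0.148951
Scale to base peak (0.559598) = 100: 52.08 : 100.00 : 26.62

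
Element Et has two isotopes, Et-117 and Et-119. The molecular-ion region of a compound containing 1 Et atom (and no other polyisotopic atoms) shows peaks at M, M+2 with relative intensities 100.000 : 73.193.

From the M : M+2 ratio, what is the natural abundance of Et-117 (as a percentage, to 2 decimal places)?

57.74%

Let p = fractional abundance of Et-117. I(M+2)/I(M) = [C(1,1)·p^0·(1−p)] / p^1 = 1·(1−p)/p = 73.193/100.000 = 0.7319
(1−p)/p = 0.7319/1 = 0.7319  ⇒  p = 1/(1 + 0.7319) = 0.5774
Et-117: 57.74%, Et-119: 42.26%.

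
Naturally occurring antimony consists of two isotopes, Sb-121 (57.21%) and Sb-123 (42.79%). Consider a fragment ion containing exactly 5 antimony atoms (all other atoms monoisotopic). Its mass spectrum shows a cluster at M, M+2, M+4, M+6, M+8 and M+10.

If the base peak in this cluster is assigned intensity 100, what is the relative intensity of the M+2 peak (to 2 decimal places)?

Binomial terms of (0.5721 + 0.4279)^5: M 0.0613, M+2 0.2292, M+4 0.3428, M+6 0.2564, M+8 0.0959, M+10 0.0143 → M+4 is the base peak.
P(M+4) = C(5,2) × 0.5721^3 × 0.4279^2 = 10 × 0.18724742 × 0.18309841 = 0.342847 (base)
P(M+2) = C(5,1) × 0.5721^4 × 0.4279^1 = 5 × 0.10712425 × 0.4279 = 0.229192
Relative intensity = 0.229192 / 0.342847 × 100 = 66.85

66.85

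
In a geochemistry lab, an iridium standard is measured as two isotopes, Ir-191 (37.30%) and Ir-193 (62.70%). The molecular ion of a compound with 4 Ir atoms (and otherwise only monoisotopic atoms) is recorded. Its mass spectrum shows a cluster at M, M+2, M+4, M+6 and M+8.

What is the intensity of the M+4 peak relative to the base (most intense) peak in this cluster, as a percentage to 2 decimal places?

89.23%

(0.3730 + 0.6270)^4 gives M 0.0194, M+2 0.1302, M+4 0.3282, M+6 0.3678, M+8 0.1546; the largest is M+6.
P(M+6) = C(4,3) × 0.3730^1 × 0.6270^3 = 4 × 0.3730 × 0.24649188 = 0.367766 (base)
P(M+4) = C(4,2) × 0.3730^2 × 0.6270^2 = 6 × 0.139129 × 0.393129 = 0.328174
Relative intensity = 0.328174 / 0.367766 × 100 = 89.23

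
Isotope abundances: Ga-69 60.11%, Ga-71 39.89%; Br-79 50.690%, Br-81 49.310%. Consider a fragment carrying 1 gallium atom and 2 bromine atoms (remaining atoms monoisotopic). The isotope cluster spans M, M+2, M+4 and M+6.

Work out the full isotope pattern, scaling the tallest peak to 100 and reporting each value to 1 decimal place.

38.3 : 100.0 : 85.8 : 24.1

Gallium pattern (n=1): 0.6011 : 0.3989
Bromine pattern (n=2): 0.25694761 : 0.49990478 : 0.24314761
Convolve the two distributions (both contribute in 2-u steps):
  M: 0.6011×0.25694761 = 0.154451
  M+2: 0.6011×0.49990478 + 0.3989×0.25694761 = 0.402989
  M+4: 0.6011×0.24314761 + 0.3989×0.49990478 = 0.345568
  M+6: 0.3989×0.24314761 = 0.096992
Scale to base peak (0.402989) = 100: 38.3 : 100.0 : 85.8 : 24.1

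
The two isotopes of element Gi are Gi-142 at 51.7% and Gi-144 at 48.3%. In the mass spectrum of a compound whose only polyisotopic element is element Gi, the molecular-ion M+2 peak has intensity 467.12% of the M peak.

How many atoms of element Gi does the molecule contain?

5

With n Gi atoms, P(M+2)/P(M) = C(n,1)·p^(n−1)q / p^n = n·q/p = n · 0.483/0.517.
n = 4.6712 × 0.517/0.483 = 5.00 ≈ 5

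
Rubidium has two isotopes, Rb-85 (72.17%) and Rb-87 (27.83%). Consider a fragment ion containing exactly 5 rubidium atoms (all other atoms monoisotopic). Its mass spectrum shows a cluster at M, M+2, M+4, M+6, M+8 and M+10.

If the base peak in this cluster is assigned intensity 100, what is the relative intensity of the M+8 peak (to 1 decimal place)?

Binomial terms of (0.7217 + 0.2783)^5: M 0.1958, M+2 0.3775, M+4 0.2911, M+6 0.1123, M+8 0.0216, M+10 0.0017 → M+2 is the base peak.
P(M+2) = C(5,1) × 0.7217^4 × 0.2783^1 = 5 × 0.27128565 × 0.2783 = 0.377494 (base)
P(M+8) = C(5,4) × 0.7217^1 × 0.2783^4 = 5 × 0.7217 × 0.00599864 = 0.021646
Relative intensity = 0.021646 / 0.377494 × 100 = 5.7

5.7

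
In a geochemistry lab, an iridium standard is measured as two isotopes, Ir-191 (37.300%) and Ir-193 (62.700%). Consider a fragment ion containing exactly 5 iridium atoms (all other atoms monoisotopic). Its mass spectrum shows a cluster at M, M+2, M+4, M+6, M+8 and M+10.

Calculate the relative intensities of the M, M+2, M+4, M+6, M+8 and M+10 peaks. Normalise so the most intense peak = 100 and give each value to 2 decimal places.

2.11 : 17.70 : 59.49 : 100.00 : 84.05 : 28.26

Expanding (0.37300 + 0.62700)^5:
P(M) = 0.37300^5 = 0.007220
P(M+2) = 5 × 0.37300^4 × 0.62700^1 = 0.060684
P(M+4) = 10 × 0.37300^3 × 0.62700^2 = 0.204015
P(M+6) = 10 × 0.37300^2 × 0.62700^3 = 0.342942
P(M+8) = 5 × 0.37300^1 × 0.62700^4 = 0.288237
P(M+10) = 0.62700^5 = 0.096903
The M+6 peak is largest (0.342942); scaling to 100 gives 2.11 : 17.70 : 59.49 : 100.00 : 84.05 : 28.26.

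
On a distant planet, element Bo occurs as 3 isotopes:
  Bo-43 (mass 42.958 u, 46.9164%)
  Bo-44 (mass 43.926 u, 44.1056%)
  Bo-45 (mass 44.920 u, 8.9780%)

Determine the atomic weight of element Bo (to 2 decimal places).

43.56 u

Average mass = Σ (abundance × isotope mass) = 0.469164 × 42.958 + 0.441056 × 43.926 + 0.089780 × 44.920
= 20.1543 + 19.3738 + 4.0329 = 43.5610 u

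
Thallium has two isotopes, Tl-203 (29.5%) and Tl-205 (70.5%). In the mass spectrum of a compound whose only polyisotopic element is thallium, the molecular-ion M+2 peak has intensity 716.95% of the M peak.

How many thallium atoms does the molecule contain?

For n independent Tl atoms, I(M+2)/I(M) = n · (abundance Tl-205) / (abundance Tl-203) = n · 0.705/0.295.
n = 7.1695 × 0.295/0.705 = 3.00 ≈ 3

3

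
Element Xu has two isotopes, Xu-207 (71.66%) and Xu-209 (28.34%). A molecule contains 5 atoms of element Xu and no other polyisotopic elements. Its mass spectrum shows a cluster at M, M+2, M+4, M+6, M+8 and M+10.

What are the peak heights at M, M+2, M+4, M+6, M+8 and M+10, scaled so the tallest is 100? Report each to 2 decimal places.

Expanding (0.7166 + 0.2834)^5:
P(M) = 0.7166^5 = 0.188966
P(M+2) = 5 × 0.7166^4 × 0.2834^1 = 0.373660
P(M+4) = 10 × 0.7166^3 × 0.2834^2 = 0.295549
P(M+6) = 10 × 0.7166^2 × 0.2834^3 = 0.116883
P(M+8) = 5 × 0.7166^1 × 0.2834^4 = 0.023112
P(M+10) = 0.2834^5 = 0.001828
The M+2 peak is largest (0.373660); scaling to 100 gives 50.57 : 100.00 : 79.10 : 31.28 : 6.19 : 0.49.

50.57 : 100.00 : 79.10 : 31.28 : 6.19 : 0.49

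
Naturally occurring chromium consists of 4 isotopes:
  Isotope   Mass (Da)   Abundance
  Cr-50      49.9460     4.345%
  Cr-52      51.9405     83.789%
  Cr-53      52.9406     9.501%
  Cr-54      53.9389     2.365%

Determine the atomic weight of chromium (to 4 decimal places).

51.9961 Da

Average mass = Σ (abundance × isotope mass) = 0.04345 × 49.9460 + 0.83789 × 51.9405 + 0.09501 × 52.9406 + 0.02365 × 53.9389
= 2.17015 + 43.52043 + 5.02989 + 1.27565 = 51.99612 Da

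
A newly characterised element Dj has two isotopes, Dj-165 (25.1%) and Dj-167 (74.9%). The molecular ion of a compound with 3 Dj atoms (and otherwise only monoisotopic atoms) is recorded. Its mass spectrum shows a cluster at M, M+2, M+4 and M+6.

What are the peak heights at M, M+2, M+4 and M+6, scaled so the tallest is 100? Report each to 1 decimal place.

3.7 : 33.5 : 100.0 : 99.5

The 3 Dj atoms are independent, so intensities follow the terms of (0.251 + 0.749)^3.
P(M) = 0.251^3 = 0.015813
P(M+2) = 3 × 0.251^2 × 0.749^1 = 0.141563
P(M+4) = 3 × 0.251^1 × 0.749^2 = 0.422434
P(M+6) = 0.749^3 = 0.420190
The M+4 peak is largest (0.422434); scaling to 100 gives 3.7 : 33.5 : 100.0 : 99.5.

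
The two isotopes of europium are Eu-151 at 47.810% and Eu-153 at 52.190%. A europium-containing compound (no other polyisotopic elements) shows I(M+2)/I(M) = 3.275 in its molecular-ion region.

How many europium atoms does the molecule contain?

3

With n Eu atoms, P(M+2)/P(M) = C(n,1)·p^(n−1)q / p^n = n·q/p = n · 0.52190/0.47810.
n = 3.275 × 0.47810/0.52190 = 3.00 ≈ 3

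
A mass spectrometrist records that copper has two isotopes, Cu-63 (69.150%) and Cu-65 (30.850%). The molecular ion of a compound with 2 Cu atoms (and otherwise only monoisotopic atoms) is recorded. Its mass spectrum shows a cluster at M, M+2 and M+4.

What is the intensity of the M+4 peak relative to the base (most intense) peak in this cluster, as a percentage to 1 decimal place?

Term probabilities: M 0.4782, M+2 0.4267, M+4 0.0952. Base peak = M.
P(M) = C(2,0) × 0.69150^2 × 0.30850^0 = 1 × 0.47817225 × 1.0000 = 0.478172 (base)
P(M+4) = C(2,2) × 0.69150^0 × 0.30850^2 = 1 × 1.0000 × 0.09517225 = 0.095172
Relative intensity = 0.095172 / 0.478172 × 100 = 19.9

19.9%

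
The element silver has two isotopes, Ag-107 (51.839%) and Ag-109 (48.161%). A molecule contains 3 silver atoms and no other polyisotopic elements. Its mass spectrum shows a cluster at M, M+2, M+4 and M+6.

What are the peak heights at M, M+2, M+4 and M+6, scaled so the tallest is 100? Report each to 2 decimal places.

35.88 : 100.00 : 92.90 : 28.77

Expanding (0.51839 + 0.48161)^3:
P(M) = 0.51839^3 = 0.139306
P(M+2) = 3 × 0.51839^2 × 0.48161^1 = 0.388267
P(M+4) = 3 × 0.51839^1 × 0.48161^2 = 0.360719
P(M+6) = 0.48161^3 = 0.111709
The M+2 peak is largest (0.388267); scaling to 100 gives 35.88 : 100.00 : 92.90 : 28.77.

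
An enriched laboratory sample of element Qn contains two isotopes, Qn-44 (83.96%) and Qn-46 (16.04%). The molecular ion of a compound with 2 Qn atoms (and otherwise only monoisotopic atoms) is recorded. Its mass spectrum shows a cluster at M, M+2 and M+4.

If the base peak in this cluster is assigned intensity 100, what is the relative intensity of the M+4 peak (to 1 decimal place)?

(0.8396 + 0.1604)^2 gives M 0.7049, M+2 0.2693, M+4 0.0257; the largest is M.
P(M) = C(2,0) × 0.8396^2 × 0.1604^0 = 1 × 0.70492816 × 1.0000 = 0.704928 (base)
P(M+4) = C(2,2) × 0.8396^0 × 0.1604^2 = 1 × 1.0000 × 0.02572816 = 0.025728
Relative intensity = 0.025728 / 0.704928 × 100 = 3.6

3.6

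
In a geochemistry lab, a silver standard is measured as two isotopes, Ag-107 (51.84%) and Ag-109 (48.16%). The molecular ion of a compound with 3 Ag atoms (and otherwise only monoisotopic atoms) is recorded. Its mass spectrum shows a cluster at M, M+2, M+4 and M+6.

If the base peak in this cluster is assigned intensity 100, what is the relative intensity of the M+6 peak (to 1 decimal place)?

(0.5184 + 0.4816)^3 gives M 0.1393, M+2 0.3883, M+4 0.3607, M+6 0.1117; the largest is M+2.
P(M+2) = C(3,1) × 0.5184^2 × 0.4816^1 = 3 × 0.26873856 × 0.4816 = 0.388273 (base)
P(M+6) = C(3,3) × 0.5184^0 × 0.4816^3 = 1 × 1.0000 × 0.11170161 = 0.111702
Relative intensity = 0.111702 / 0.388273 × 100 = 28.8

28.8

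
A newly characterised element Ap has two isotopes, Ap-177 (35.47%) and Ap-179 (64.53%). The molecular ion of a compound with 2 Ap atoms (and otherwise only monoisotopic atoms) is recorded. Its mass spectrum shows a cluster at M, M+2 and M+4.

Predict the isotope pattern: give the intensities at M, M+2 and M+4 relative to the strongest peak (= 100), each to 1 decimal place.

The 2 Ap atoms are independent, so intensities follow the terms of (0.3547 + 0.6453)^2.
P(M) = 0.3547^2 = 0.125812
P(M+2) = 2 × 0.3547^1 × 0.6453^1 = 0.457776
P(M+4) = 0.6453^2 = 0.416412
The M+2 peak is largest (0.457776); scaling to 100 gives 27.5 : 100.0 : 91.0.

27.5 : 100.0 : 91.0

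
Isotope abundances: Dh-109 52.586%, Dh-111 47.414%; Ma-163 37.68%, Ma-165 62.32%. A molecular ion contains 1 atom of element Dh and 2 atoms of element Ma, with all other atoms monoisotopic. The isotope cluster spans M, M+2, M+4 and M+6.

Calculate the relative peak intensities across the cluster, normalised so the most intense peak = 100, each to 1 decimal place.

Element Dh pattern (n=1): 0.52586 : 0.47414
Element Ma pattern (n=2): 0.14197824 : 0.46964352 : 0.38837824
Convolve the two distributions (both contribute in 2-u steps):
  M: 0.52586×0.14197824 = 0.074661
  M+2: 0.52586×0.46964352 + 0.47414×0.14197824 = 0.314284
  M+4: 0.52586×0.38837824 + 0.47414×0.46964352 = 0.426909
  M+6: 0.47414×0.38837824 = 0.184146
Scale to base peak (0.426909) = 100: 17.5 : 73.6 : 100.0 : 43.1

17.5 : 73.6 : 100.0 : 43.1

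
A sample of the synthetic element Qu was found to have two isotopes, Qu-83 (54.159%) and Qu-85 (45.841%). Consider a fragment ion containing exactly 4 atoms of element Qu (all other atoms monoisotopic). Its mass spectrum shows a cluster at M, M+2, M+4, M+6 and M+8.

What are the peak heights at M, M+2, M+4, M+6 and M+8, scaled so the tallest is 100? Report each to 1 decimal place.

23.3 : 78.8 : 100.0 : 56.4 : 11.9

Expanding (0.54159 + 0.45841)^4:
P(M) = 0.54159^4 = 0.086036
P(M+2) = 4 × 0.54159^3 × 0.45841^1 = 0.291290
P(M+4) = 6 × 0.54159^2 × 0.45841^2 = 0.369829
P(M+6) = 4 × 0.54159^1 × 0.45841^3 = 0.208686
P(M+8) = 0.45841^4 = 0.044159
The M+4 peak is largest (0.369829); scaling to 100 gives 23.3 : 78.8 : 100.0 : 56.4 : 11.9.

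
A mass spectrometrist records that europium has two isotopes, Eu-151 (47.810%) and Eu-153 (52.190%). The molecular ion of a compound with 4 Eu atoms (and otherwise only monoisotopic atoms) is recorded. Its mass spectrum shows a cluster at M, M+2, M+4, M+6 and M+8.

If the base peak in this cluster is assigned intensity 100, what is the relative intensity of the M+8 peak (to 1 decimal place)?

19.9

Term probabilities: M 0.0522, M+2 0.2281, M+4 0.3736, M+6 0.2719, M+8 0.0742. Base peak = M+4.
P(M+4) = C(4,2) × 0.47810^2 × 0.52190^2 = 6 × 0.22857961 × 0.27237961 = 0.373563 (base)
P(M+8) = C(4,4) × 0.47810^0 × 0.52190^4 = 1 × 1.0000 × 0.07419065 = 0.074191
Relative intensity = 0.074191 / 0.373563 × 100 = 19.9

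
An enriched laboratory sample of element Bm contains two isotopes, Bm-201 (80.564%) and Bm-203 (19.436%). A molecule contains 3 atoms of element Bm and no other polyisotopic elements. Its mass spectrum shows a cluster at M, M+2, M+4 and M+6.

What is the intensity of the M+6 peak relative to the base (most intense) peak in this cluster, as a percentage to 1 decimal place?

1.4%

Binomial terms of (0.80564 + 0.19436)^3: M 0.5229, M+2 0.3785, M+4 0.0913, M+6 0.0073 → M is the base peak.
P(M) = C(3,0) × 0.80564^3 × 0.19436^0 = 1 × 0.52290532 × 1.0000 = 0.522905 (base)
P(M+6) = C(3,3) × 0.80564^0 × 0.19436^3 = 1 × 1.0000 × 0.00734211 = 0.007342
Relative intensity = 0.007342 / 0.522905 × 100 = 1.4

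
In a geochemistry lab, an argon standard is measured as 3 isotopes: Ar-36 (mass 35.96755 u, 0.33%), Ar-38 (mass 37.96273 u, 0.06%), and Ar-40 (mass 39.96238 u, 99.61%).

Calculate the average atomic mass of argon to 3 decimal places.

39.948 u

Ar = Σ fᵢ·mᵢ = 0.0033 × 35.96755 + 0.0006 × 37.96273 + 0.9961 × 39.96238
= 0.118693 + 0.022778 + 39.806527 = 39.947998 u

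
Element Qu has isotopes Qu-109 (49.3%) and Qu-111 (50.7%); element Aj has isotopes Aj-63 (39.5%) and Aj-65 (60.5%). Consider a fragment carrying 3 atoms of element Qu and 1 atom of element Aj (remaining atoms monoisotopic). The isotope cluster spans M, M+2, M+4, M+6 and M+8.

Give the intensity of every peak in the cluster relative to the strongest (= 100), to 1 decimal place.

Element Qu pattern (n=3): 0.11982316 : 0.36967753 : 0.38017547 : 0.13032384
Element Aj pattern (n=1): 0.3950 : 0.6050
Convolve the two distributions (both contribute in 2-u steps):
  M: 0.11982316×0.3950 = 0.047330
  M+2: 0.11982316×0.6050 + 0.36967753×0.3950 = 0.218516
  M+4: 0.36967753×0.6050 + 0.38017547×0.3950 = 0.373824
  M+6: 0.38017547×0.6050 + 0.13032384×0.3950 = 0.281484
  M+8: 0.13032384×0.6050 = 0.078846
Scale to base peak (0.373824) = 100: 12.7 : 58.5 : 100.0 : 75.3 : 21.1

12.7 : 58.5 : 100.0 : 75.3 : 21.1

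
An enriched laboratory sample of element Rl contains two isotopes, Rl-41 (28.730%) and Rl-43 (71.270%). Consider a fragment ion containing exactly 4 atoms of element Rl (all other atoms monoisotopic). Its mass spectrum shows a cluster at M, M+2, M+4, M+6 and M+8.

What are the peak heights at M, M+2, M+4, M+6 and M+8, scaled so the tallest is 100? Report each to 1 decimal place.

1.6 : 16.3 : 60.5 : 100.0 : 62.0

Each Rl atom is independently Rl-41 (p = 0.28730) or Rl-43 (q = 0.71270); the cluster is the binomial expansion (p + q)^4.
P(M) = 0.28730^4 = 0.006813
P(M+2) = 4 × 0.28730^3 × 0.71270^1 = 0.067604
P(M+4) = 6 × 0.28730^2 × 0.71270^2 = 0.251557
P(M+6) = 4 × 0.28730^1 × 0.71270^3 = 0.416022
P(M+8) = 0.71270^4 = 0.258004
The M+6 peak is largest (0.416022); scaling to 100 gives 1.6 : 16.3 : 60.5 : 100.0 : 62.0.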